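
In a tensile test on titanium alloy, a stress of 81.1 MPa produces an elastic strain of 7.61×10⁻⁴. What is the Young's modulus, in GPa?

107 GPa

E = σ/ε = 81.1 MPa / 7.61×10⁻⁴ = 106600 MPa = 107 GPa.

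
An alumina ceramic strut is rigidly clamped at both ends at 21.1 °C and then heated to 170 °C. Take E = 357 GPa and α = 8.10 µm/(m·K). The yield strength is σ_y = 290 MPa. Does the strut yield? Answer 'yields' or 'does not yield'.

ΔT = 148.9 K. Constrained thermal stress σ = E·α·ΔT = 357.0×10³ MPa × 8.10×10⁻⁶ × 148.9 = 431 MPa (compressive).
Compare to σ_y = 290 MPa: σ ≥ σ_y, so it yields.

yields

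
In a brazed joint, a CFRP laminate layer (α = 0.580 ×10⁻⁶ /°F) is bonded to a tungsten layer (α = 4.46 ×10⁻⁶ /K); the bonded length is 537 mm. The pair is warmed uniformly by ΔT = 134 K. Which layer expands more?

CFRP laminate: α = 0.580×10⁻⁶/°F × 9/5 = 1.04×10⁻⁶/K.
α(CFRP laminate) = 1.04×10⁻⁶/K vs α(tungsten) = 4.46×10⁻⁶/K.
Higher α expands more for the same ΔT: tungsten.

tungsten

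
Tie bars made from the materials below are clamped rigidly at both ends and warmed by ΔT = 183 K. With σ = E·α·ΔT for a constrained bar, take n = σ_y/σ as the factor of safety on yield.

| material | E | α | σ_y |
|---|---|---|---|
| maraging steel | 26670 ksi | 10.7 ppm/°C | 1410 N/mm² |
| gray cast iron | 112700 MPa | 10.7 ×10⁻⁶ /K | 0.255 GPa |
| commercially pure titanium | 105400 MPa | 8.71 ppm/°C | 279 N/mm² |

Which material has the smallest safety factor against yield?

Converting E to GPa, α to ×10⁻⁶/K, σ_y to MPa, then σ and n for each:
  maraging steel: E = 183.9, α = 10.7, σ_y = 1410 → σ = 360 MPa, n = 3.92
  gray cast iron: E = 112.7, α = 10.7, σ_y = 255.0 → σ = 221 MPa, n = 1.16
  commercially pure titanium: E = 105.4, α = 8.71, σ_y = 279.0 → σ = 168 MPa, n = 1.66
Smallest n: gray cast iron with n = 1.16.

gray cast iron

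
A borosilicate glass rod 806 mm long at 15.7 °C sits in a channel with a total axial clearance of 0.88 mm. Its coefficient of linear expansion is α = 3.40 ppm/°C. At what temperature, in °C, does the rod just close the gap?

337 °C

α·L₀·ΔT = 0.88 mm ⇒ ΔT = 0.88 / (3.40×10⁻⁶ × 806.0) = 321.1 K.
T = 15.7 + 321.1 = 336.8 °C.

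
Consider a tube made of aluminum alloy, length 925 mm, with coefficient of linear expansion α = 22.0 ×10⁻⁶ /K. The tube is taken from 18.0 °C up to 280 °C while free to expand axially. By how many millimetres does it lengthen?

ΔT = 280 − 18.0 = 262.0 K.
ΔL = α·L₀·ΔT = 22.0×10⁻⁶ × 925 mm × 262.0 K = 5.33 mm.

5.33 mm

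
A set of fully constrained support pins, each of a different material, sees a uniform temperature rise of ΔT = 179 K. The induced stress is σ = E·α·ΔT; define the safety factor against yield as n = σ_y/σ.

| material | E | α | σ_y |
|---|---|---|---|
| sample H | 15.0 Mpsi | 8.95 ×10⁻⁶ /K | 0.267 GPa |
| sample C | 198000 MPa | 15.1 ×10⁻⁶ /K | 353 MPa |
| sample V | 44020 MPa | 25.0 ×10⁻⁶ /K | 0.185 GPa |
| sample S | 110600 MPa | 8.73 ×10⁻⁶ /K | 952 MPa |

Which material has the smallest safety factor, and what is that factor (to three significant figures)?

sample C, n = 0.660

Per material, after unit conversion:
  sample H: E = 103.4, α = 8.95, σ_y = 267.0 → σ = 166 MPa, n = 1.61
  sample C: E = 198.0, α = 15.1, σ_y = 353.0 → σ = 535 MPa, n = 0.660
  sample V: E = 44.02, α = 25.0, σ_y = 185.0 → σ = 197 MPa, n = 0.939
  sample S: E = 110.6, α = 8.73, σ_y = 952.0 → σ = 173 MPa, n = 5.51
Sample C has the lowest safety factor, n = 0.660.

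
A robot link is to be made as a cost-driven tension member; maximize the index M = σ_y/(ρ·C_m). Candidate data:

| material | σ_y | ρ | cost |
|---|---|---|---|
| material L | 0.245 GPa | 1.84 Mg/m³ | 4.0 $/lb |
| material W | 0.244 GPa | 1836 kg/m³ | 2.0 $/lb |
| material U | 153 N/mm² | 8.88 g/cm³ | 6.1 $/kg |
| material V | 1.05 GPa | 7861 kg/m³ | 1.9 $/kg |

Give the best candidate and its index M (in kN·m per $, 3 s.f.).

Putting every candidate on a common basis:
  material L: σ_y = 245.0 MPa, ρ = 1840 kg/m³, cost = 8.818 $/kg
  material W: σ_y = 244.0 MPa, ρ = 1836 kg/m³, cost = 4.409 $/kg
  material U: σ_y = 153.0 MPa, ρ = 8880 kg/m³, cost = 6.100 $/kg
  material V: σ_y = 1050 MPa, ρ = 7861 kg/m³, cost = 1.900 $/kg
  material V: M = 70.3 kN·m per $
  material W: M = 30.1 kN·m per $
  material L: M = 15.1 kN·m per $
  material U: M = 2.82 kN·m per $
Material V has the largest M.

material V, M = 70.3 kN·m per $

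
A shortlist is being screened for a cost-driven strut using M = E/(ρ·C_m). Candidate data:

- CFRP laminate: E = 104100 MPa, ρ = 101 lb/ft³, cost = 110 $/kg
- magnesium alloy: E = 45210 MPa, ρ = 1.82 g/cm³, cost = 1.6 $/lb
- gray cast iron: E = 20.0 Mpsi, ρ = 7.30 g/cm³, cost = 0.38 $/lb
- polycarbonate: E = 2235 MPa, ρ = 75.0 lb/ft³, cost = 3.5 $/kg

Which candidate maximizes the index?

gray cast iron

Normalizing units and computing the index:
  CFRP laminate: E = 104.1 GPa, ρ = 1618 kg/m³, cost = 110.0 $/kg
  magnesium alloy: E = 45.21 GPa, ρ = 1820 kg/m³, cost = 3.527 $/kg
  gray cast iron: E = 137.9 GPa, ρ = 7300 kg/m³, cost = 0.8377 $/kg
  polycarbonate: E = 2.235 GPa, ρ = 1201 kg/m³, cost = 3.500 $/kg
  gray cast iron: M = 22.5 MN·m per $
  magnesium alloy: M = 7.04 MN·m per $
  CFRP laminate: M = 0.585 MN·m per $
  polycarbonate: M = 0.532 MN·m per $
Gray cast iron ranks first.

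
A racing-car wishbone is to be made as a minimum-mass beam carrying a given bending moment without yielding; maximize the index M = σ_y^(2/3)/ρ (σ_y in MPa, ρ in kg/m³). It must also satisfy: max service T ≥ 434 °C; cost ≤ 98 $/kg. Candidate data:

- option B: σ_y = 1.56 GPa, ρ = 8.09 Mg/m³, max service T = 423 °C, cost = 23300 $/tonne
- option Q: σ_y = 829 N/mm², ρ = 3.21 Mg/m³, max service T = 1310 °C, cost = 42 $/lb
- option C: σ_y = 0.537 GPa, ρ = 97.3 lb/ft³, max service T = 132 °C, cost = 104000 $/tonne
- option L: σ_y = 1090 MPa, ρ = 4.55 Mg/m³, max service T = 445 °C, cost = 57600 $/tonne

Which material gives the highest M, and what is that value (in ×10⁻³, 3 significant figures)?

Screen on constraints: max service T ≥ 434 °C; cost ≤ 98 $/kg. Survivors: option Q, option L.
Putting every candidate on a common basis:
  option Q: σ_y = 829.0 MPa, ρ = 3210 kg/m³
  option L: σ_y = 1090 MPa, ρ = 4550 kg/m³
  option Q: M = 27.5×10⁻³
  option L: M = 23.3×10⁻³
Option Q ranks first.

option Q, M = 27.5×10⁻³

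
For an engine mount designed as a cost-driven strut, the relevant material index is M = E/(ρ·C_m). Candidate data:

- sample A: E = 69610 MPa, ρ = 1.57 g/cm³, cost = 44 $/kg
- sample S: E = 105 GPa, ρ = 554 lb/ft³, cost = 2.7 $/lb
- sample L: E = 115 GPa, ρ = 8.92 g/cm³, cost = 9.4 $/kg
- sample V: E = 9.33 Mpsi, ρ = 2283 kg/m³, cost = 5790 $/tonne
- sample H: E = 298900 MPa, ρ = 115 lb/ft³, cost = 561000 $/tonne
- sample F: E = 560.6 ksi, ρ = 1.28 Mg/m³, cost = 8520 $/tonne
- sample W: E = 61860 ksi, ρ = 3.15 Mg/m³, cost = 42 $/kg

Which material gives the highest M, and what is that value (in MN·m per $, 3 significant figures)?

sample V, M = 4.87 MN·m per $

Putting every candidate on a common basis:
  sample A: E = 69.61 GPa, ρ = 1570 kg/m³, cost = 44.00 $/kg
  sample S: E = 105.0 GPa, ρ = 8874 kg/m³, cost = 5.952 $/kg
  sample L: E = 115.0 GPa, ρ = 8920 kg/m³, cost = 9.400 $/kg
  sample V: E = 64.33 GPa, ρ = 2283 kg/m³, cost = 5.790 $/kg
  sample H: E = 298.9 GPa, ρ = 1842 kg/m³, cost = 561.0 $/kg
  sample F: E = 3.865 GPa, ρ = 1280 kg/m³, cost = 8.520 $/kg
  sample W: E = 426.5 GPa, ρ = 3150 kg/m³, cost = 42.00 $/kg
  sample V: M = 4.87 MN·m per $
  sample W: M = 3.22 MN·m per $
  sample S: M = 1.99 MN·m per $
  sample L: M = 1.37 MN·m per $
  sample A: M = 1.01 MN·m per $
  sample F: M = 0.354 MN·m per $
  sample H: M = 0.289 MN·m per $
Highest index: sample V.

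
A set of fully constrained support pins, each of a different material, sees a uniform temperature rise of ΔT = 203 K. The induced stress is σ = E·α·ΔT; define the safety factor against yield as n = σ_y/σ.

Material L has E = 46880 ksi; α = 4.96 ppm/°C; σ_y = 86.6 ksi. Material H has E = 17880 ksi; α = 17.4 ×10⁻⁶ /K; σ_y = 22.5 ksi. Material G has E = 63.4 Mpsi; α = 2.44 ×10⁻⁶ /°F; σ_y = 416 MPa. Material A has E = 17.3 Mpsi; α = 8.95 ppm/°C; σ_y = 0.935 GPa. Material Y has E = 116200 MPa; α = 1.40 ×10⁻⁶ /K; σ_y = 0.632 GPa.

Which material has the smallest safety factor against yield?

material H

Converting E to GPa, α to ×10⁻⁶/K, σ_y to MPa, then σ and n for each:
  material L: E = 323.2, α = 4.96, σ_y = 597.1 → σ = 325 MPa, n = 1.83
  material H: E = 123.3, α = 17.4, σ_y = 155.1 → σ = 435 MPa, n = 0.356
  material G: E = 437.1, α = 4.39, σ_y = 416.0 → σ = 390 MPa, n = 1.07
  material A: E = 119.3, α = 8.95, σ_y = 935.0 → σ = 217 MPa, n = 4.31
  material Y: E = 116.2, α = 1.40, σ_y = 632.0 → σ = 33.0 MPa, n = 19.1
Material H has the lowest safety factor, n = 0.356.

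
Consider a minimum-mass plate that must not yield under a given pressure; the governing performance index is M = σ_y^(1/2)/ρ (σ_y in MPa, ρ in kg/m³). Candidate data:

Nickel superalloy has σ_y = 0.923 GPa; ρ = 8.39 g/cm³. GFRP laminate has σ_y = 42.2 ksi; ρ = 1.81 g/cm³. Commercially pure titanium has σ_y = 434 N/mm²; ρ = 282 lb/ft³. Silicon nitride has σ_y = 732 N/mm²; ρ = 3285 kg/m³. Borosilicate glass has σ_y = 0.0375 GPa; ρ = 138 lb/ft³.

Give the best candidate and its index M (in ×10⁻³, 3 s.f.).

GFRP laminate, M = 9.42×10⁻³

In SI units:
  nickel superalloy: σ_y = 923.0 MPa, ρ = 8390 kg/m³
  GFRP laminate: σ_y = 291.0 MPa, ρ = 1810 kg/m³
  commercially pure titanium: σ_y = 434.0 MPa, ρ = 4517 kg/m³
  silicon nitride: σ_y = 732.0 MPa, ρ = 3285 kg/m³
  borosilicate glass: σ_y = 37.50 MPa, ρ = 2211 kg/m³
  GFRP laminate: M = 9.42×10⁻³
  silicon nitride: M = 8.24×10⁻³
  commercially pure titanium: M = 4.61×10⁻³
  nickel superalloy: M = 3.62×10⁻³
  borosilicate glass: M = 2.77×10⁻³
GFRP laminate has the largest M.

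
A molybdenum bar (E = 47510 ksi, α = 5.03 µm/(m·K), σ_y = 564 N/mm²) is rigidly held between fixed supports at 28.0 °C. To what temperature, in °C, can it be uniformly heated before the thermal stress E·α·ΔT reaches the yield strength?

370 °C

E = 47510 ksi = 327.6 GPa.
σ_y = 564 N/mm² = 564.0 MPa.
E·α·ΔT = 564.0 MPa ⇒ ΔT = 564.0 / (327.6×10³ × 5.03×10⁻⁶) = 342.3 K.
T = 28.0 + 342.3 = 370.3 °C.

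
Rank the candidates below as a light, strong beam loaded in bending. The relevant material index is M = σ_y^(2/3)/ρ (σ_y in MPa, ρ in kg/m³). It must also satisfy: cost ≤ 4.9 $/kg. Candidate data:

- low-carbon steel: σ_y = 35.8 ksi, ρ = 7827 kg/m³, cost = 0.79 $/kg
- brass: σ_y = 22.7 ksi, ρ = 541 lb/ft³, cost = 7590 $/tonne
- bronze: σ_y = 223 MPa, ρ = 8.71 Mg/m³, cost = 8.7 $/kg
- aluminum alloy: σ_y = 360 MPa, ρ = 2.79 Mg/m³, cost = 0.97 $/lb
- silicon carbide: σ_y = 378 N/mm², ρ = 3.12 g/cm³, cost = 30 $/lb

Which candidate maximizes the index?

Screen on constraints: cost ≤ 4.9 $/kg. Survivors: low-carbon steel, aluminum alloy.
Convert each candidate to consistent units, then evaluate M:
  low-carbon steel: σ_y = 246.8 MPa, ρ = 7827 kg/m³
  aluminum alloy: σ_y = 360.0 MPa, ρ = 2790 kg/m³
  aluminum alloy: M = 18.1×10⁻³
  low-carbon steel: M = 5.03×10⁻³
The maximum is for aluminum alloy.

aluminum alloy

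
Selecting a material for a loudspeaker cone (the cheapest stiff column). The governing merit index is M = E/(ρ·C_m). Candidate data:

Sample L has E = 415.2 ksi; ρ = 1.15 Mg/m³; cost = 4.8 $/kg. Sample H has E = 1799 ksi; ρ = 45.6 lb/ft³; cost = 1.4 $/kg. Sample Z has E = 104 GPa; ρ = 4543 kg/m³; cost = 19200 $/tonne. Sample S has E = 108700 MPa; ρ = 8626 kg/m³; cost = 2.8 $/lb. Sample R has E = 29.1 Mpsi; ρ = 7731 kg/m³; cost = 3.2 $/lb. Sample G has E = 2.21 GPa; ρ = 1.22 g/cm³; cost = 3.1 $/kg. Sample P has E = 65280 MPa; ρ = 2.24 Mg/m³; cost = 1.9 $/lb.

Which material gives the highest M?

sample H

After converting to SI:
  sample L: E = 2.863 GPa, ρ = 1150 kg/m³, cost = 4.800 $/kg
  sample H: E = 12.40 GPa, ρ = 730.4 kg/m³, cost = 1.400 $/kg
  sample Z: E = 104.0 GPa, ρ = 4543 kg/m³, cost = 19.20 $/kg
  sample S: E = 108.7 GPa, ρ = 8626 kg/m³, cost = 6.173 $/kg
  sample R: E = 200.6 GPa, ρ = 7731 kg/m³, cost = 7.055 $/kg
  sample G: E = 2.210 GPa, ρ = 1220 kg/m³, cost = 3.100 $/kg
  sample P: E = 65.28 GPa, ρ = 2240 kg/m³, cost = 4.189 $/kg
  sample H: M = 12.1 MN·m per $
  sample P: M = 6.96 MN·m per $
  sample R: M = 3.68 MN·m per $
  sample S: M = 2.04 MN·m per $
  sample Z: M = 1.19 MN·m per $
  sample G: M = 0.584 MN·m per $
  sample L: M = 0.519 MN·m per $
Sample H ranks first.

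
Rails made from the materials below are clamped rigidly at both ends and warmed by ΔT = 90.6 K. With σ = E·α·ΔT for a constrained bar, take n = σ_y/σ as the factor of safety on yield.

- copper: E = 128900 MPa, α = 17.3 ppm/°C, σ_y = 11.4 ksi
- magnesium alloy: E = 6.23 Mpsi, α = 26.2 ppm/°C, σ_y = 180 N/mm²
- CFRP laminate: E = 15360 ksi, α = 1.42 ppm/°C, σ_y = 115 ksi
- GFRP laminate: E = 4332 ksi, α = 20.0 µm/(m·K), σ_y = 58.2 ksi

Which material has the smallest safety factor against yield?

copper

Converting E to GPa, α to ×10⁻⁶/K, σ_y to MPa, then σ and n for each:
  copper: E = 128.9, α = 17.3, σ_y = 78.60 → σ = 202 MPa, n = 0.389
  magnesium alloy: E = 42.95, α = 26.2, σ_y = 180.0 → σ = 102 MPa, n = 1.77
  CFRP laminate: E = 105.9, α = 1.42, σ_y = 792.9 → σ = 13.6 MPa, n = 58.2
  GFRP laminate: E = 29.87, α = 20.0, σ_y = 401.3 → σ = 54.1 MPa, n = 7.41
Copper has the lowest safety factor, n = 0.389.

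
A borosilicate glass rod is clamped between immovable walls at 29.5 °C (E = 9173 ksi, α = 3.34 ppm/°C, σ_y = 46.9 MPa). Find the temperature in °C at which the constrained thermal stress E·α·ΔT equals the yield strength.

252 °C

E = 9173 ksi = 63.25 GPa.
E·α·ΔT = 46.90 MPa ⇒ ΔT = 46.90 / (63.25×10³ × 3.34×10⁻⁶) = 222.0 K.
T = 29.5 + 222.0 = 251.5 °C.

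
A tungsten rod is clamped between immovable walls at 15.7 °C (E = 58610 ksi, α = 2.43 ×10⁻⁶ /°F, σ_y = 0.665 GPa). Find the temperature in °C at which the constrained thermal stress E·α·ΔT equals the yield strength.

E = 58610 ksi = 404.1 GPa.
α = 2.43×10⁻⁶/°F × 9/5 = 4.37×10⁻⁶/K.
σ_y = 0.665 GPa = 665.0 MPa.
E·α·ΔT = 665.0 MPa ⇒ ΔT = 665.0 / (404.1×10³ × 4.37×10⁻⁶) = 376.2 K.
T = 15.7 + 376.2 = 391.9 °C.

392 °C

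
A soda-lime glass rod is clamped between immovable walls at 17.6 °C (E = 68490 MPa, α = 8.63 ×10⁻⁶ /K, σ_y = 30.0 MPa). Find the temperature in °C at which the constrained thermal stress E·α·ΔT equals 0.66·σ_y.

E = 68490 MPa = 68.49 GPa.
E·α·ΔT = 19.80 MPa ⇒ ΔT = 19.80 / (68.49×10³ × 8.63×10⁻⁶) = 33.50 K.
T = 17.6 + 33.50 = 51.10 °C.

51.1 °C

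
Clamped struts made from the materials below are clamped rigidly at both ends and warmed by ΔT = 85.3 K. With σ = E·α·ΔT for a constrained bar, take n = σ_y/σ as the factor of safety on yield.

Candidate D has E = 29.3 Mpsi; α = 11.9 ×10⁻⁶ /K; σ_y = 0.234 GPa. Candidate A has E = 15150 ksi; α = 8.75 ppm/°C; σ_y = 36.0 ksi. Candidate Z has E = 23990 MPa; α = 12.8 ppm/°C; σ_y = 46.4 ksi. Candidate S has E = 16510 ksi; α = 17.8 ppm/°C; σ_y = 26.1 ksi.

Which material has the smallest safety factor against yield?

Per material, after unit conversion:
  candidate D: E = 202.0, α = 11.9, σ_y = 234.0 → σ = 205 MPa, n = 1.14
  candidate A: E = 104.5, α = 8.75, σ_y = 248.2 → σ = 78.0 MPa, n = 3.18
  candidate Z: E = 23.99, α = 12.8, σ_y = 319.9 → σ = 26.2 MPa, n = 12.2
  candidate S: E = 113.8, α = 17.8, σ_y = 180.0 → σ = 173 MPa, n = 1.04
Smallest n: candidate S with n = 1.04.

candidate S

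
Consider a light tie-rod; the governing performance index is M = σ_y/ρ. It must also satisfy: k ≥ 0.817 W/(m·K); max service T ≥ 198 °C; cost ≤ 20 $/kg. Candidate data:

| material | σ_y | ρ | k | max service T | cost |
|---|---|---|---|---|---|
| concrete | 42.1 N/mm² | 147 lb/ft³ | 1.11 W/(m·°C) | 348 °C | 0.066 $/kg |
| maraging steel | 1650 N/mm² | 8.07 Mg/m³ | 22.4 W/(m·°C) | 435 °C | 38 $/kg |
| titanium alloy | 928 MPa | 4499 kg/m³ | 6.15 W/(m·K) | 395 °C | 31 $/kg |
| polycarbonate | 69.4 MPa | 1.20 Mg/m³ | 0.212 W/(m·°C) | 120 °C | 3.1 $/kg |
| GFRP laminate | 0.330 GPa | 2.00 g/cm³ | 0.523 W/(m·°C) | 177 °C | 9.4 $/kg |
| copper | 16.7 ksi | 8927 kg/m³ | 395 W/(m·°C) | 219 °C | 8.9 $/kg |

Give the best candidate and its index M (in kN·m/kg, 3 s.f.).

concrete, M = 17.9 kN·m/kg

Screen on constraints: k ≥ 0.817 W/(m·K); max service T ≥ 198 °C; cost ≤ 20 $/kg. Survivors: concrete, copper.
Normalizing units and computing the index:
  concrete: σ_y = 42.10 MPa, ρ = 2355 kg/m³
  copper: σ_y = 115.1 MPa, ρ = 8927 kg/m³
  concrete: M = 17.9 kN·m/kg
  copper: M = 12.9 kN·m/kg
Concrete has the largest M.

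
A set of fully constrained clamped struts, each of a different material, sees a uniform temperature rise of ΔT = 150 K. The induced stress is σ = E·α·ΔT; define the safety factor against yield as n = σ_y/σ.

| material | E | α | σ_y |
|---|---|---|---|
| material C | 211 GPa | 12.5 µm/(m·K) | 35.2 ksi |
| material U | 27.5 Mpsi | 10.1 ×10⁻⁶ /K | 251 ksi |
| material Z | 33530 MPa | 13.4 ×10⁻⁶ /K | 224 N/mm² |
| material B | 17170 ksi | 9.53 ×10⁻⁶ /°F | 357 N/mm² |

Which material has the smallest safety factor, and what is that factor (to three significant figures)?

In consistent units (E in GPa, α in ×10⁻⁶/K, σ_y in MPa):
  material C: E = 211.0, α = 12.5, σ_y = 242.7 → σ = 396 MPa, n = 0.613
  material U: E = 189.6, α = 10.1, σ_y = 1731 → σ = 287 MPa, n = 6.02
  material Z: E = 33.53, α = 13.4, σ_y = 224.0 → σ = 67.4 MPa, n = 3.32
  material B: E = 118.4, α = 17.2, σ_y = 357.0 → σ = 305 MPa, n = 1.17
The minimum is material C at n = 0.613.

material C, n = 0.613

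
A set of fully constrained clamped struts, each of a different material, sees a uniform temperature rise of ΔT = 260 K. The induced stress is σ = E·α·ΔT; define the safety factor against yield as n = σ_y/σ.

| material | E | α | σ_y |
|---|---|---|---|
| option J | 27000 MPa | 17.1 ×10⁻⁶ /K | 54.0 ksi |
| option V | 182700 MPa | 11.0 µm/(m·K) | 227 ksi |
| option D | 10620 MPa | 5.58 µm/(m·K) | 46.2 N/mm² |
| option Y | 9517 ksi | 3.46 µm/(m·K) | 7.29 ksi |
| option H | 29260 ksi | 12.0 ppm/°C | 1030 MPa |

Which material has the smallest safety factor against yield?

option Y

Converting E to GPa, α to ×10⁻⁶/K, σ_y to MPa, then σ and n for each:
  option J: E = 27.00, α = 17.1, σ_y = 372.3 → σ = 120 MPa, n = 3.10
  option V: E = 182.7, α = 11.0, σ_y = 1565 → σ = 523 MPa, n = 3.00
  option D: E = 10.62, α = 5.58, σ_y = 46.20 → σ = 15.4 MPa, n = 3.00
  option Y: E = 65.62, α = 3.46, σ_y = 50.26 → σ = 59.0 MPa, n = 0.851
  option H: E = 201.7, α = 12.0, σ_y = 1030 → σ = 629 MPa, n = 1.64
Option Y has the lowest safety factor, n = 0.851.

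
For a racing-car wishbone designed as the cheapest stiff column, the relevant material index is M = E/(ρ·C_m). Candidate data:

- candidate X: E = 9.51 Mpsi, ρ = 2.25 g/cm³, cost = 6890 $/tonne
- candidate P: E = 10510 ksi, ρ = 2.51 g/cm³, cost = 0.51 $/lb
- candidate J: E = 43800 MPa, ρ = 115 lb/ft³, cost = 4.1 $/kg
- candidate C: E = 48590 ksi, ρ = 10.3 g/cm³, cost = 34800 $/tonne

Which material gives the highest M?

Putting every candidate on a common basis:
  candidate X: E = 65.57 GPa, ρ = 2250 kg/m³, cost = 6.890 $/kg
  candidate P: E = 72.46 GPa, ρ = 2510 kg/m³, cost = 1.124 $/kg
  candidate J: E = 43.80 GPa, ρ = 1842 kg/m³, cost = 4.100 $/kg
  candidate C: E = 335.0 GPa, ρ = 10300 kg/m³, cost = 34.80 $/kg
  candidate P: M = 25.7 MN·m per $
  candidate J: M = 5.80 MN·m per $
  candidate X: M = 4.23 MN·m per $
  candidate C: M = 0.935 MN·m per $
Candidate P has the largest M.

candidate P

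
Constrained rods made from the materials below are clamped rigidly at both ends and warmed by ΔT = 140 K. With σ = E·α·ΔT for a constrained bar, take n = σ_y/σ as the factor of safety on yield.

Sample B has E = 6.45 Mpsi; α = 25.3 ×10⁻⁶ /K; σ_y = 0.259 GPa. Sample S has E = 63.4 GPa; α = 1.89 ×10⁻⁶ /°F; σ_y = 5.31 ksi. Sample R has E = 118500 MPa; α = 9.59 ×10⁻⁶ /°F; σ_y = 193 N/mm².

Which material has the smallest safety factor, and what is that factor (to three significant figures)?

sample R, n = 0.674

Per material, after unit conversion:
  sample B: E = 44.47, α = 25.3, σ_y = 259.0 → σ = 158 MPa, n = 1.64
  sample S: E = 63.40, α = 3.40, σ_y = 36.61 → σ = 30.2 MPa, n = 1.21
  sample R: E = 118.5, α = 17.3, σ_y = 193.0 → σ = 286 MPa, n = 0.674
Smallest n: sample R with n = 0.674.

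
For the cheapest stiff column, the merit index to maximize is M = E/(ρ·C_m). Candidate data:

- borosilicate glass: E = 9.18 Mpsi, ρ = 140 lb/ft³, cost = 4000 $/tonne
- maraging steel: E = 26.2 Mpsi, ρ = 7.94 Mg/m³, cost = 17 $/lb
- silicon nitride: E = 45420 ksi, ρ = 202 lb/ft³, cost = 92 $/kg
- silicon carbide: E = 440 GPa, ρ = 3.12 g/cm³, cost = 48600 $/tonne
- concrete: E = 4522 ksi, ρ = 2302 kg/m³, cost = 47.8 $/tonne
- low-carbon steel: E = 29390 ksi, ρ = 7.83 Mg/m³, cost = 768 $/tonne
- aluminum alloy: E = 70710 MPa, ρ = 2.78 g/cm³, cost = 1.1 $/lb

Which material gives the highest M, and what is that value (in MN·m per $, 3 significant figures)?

Putting every candidate on a common basis:
  borosilicate glass: E = 63.29 GPa, ρ = 2243 kg/m³, cost = 4.000 $/kg
  maraging steel: E = 180.6 GPa, ρ = 7940 kg/m³, cost = 37.48 $/kg
  silicon nitride: E = 313.2 GPa, ρ = 3236 kg/m³, cost = 92.00 $/kg
  silicon carbide: E = 440.0 GPa, ρ = 3120 kg/m³, cost = 48.60 $/kg
  concrete: E = 31.18 GPa, ρ = 2302 kg/m³, cost = 0.04780 $/kg
  low-carbon steel: E = 202.6 GPa, ρ = 7830 kg/m³, cost = 0.7680 $/kg
  aluminum alloy: E = 70.71 GPa, ρ = 2780 kg/m³, cost = 2.425 $/kg
  concrete: M = 283 MN·m per $
  low-carbon steel: M = 33.7 MN·m per $
  aluminum alloy: M = 10.5 MN·m per $
  borosilicate glass: M = 7.06 MN·m per $
  silicon carbide: M = 2.90 MN·m per $
  silicon nitride: M = 1.05 MN·m per $
  maraging steel: M = 0.607 MN·m per $
Concrete ranks first.

concrete, M = 283 MN·m per $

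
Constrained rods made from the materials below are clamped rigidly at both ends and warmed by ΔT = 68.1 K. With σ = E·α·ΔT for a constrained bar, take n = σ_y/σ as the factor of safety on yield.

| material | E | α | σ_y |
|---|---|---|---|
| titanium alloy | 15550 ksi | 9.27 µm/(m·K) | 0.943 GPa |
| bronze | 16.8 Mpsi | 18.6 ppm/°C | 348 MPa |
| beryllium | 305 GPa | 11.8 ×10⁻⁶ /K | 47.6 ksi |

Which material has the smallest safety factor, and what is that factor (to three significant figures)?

Converting E to GPa, α to ×10⁻⁶/K, σ_y to MPa, then σ and n for each:
  titanium alloy: E = 107.2, α = 9.27, σ_y = 943.0 → σ = 67.7 MPa, n = 13.9
  bronze: E = 115.8, α = 18.6, σ_y = 348.0 → σ = 147 MPa, n = 2.37
  beryllium: E = 305.0, α = 11.8, σ_y = 328.2 → σ = 245 MPa, n = 1.34
Smallest n: beryllium with n = 1.34.

beryllium, n = 1.34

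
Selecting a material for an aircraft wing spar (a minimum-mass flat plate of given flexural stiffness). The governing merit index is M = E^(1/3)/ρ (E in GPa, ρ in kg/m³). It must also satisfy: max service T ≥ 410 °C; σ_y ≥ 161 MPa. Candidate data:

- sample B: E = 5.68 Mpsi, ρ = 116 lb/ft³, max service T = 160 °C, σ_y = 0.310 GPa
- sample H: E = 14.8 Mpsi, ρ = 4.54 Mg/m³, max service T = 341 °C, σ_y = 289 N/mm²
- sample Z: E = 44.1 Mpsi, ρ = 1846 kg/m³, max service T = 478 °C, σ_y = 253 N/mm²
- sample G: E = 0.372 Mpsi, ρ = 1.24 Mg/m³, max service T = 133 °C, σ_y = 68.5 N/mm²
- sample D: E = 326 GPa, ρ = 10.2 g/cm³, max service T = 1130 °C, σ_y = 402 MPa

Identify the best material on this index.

sample Z

Screen on constraints: max service T ≥ 410 °C; σ_y ≥ 161 MPa. Survivors: sample Z, sample D.
Putting every candidate on a common basis:
  sample Z: E = 304.1 GPa, ρ = 1846 kg/m³
  sample D: E = 326.0 GPa, ρ = 10200 kg/m³
  sample Z: M = 3.64×10⁻³
  sample D: M = 0.675×10⁻³
The maximum is for sample Z.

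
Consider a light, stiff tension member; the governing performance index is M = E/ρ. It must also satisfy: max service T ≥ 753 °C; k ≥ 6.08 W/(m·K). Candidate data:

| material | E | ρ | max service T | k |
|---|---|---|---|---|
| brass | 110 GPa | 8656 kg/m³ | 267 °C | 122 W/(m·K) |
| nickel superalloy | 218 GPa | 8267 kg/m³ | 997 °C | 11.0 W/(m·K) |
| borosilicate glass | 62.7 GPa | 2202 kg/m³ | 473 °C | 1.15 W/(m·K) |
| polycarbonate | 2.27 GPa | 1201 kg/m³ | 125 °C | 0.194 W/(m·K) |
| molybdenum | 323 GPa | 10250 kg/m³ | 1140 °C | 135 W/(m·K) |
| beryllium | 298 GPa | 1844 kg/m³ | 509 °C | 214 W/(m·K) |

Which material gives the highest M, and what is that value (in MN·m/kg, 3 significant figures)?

Screen on constraints: max service T ≥ 753 °C; k ≥ 6.08 W/(m·K). Survivors: nickel superalloy, molybdenum.
Per-candidate index values:
  molybdenum: M = 31.5 MN·m/kg
  nickel superalloy: M = 26.4 MN·m/kg
The maximum is for molybdenum.

molybdenum, M = 31.5 MN·m/kg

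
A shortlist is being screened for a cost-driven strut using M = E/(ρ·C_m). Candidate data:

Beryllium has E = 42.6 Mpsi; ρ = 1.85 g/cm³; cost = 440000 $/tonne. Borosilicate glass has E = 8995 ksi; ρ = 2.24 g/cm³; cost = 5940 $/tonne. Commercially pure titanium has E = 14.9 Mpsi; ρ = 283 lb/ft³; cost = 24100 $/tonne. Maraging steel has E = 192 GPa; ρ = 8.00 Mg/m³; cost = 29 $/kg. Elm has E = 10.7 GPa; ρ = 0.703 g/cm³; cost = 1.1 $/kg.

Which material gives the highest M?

After converting to SI:
  beryllium: E = 293.7 GPa, ρ = 1850 kg/m³, cost = 440.0 $/kg
  borosilicate glass: E = 62.02 GPa, ρ = 2240 kg/m³, cost = 5.940 $/kg
  commercially pure titanium: E = 102.7 GPa, ρ = 4533 kg/m³, cost = 24.10 $/kg
  maraging steel: E = 192.0 GPa, ρ = 8000 kg/m³, cost = 29.00 $/kg
  elm: E = 10.70 GPa, ρ = 703.0 kg/m³, cost = 1.100 $/kg
  elm: M = 13.8 MN·m per $
  borosilicate glass: M = 4.66 MN·m per $
  commercially pure titanium: M = 0.940 MN·m per $
  maraging steel: M = 0.828 MN·m per $
  beryllium: M = 0.361 MN·m per $
Elm ranks first.

elm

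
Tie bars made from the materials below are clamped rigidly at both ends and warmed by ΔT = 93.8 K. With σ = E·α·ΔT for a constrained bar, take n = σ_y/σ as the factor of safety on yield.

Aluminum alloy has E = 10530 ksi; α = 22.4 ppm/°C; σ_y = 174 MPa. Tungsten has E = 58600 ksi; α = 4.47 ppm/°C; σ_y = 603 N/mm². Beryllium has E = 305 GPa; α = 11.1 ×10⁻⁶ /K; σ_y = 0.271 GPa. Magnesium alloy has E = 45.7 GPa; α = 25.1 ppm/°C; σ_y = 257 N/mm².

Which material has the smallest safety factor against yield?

beryllium

In consistent units (E in GPa, α in ×10⁻⁶/K, σ_y in MPa):
  aluminum alloy: E = 72.60, α = 22.4, σ_y = 174.0 → σ = 153 MPa, n = 1.14
  tungsten: E = 404.0, α = 4.47, σ_y = 603.0 → σ = 169 MPa, n = 3.56
  beryllium: E = 305.0, α = 11.1, σ_y = 271.0 → σ = 318 MPa, n = 0.853
  magnesium alloy: E = 45.70, α = 25.1, σ_y = 257.0 → σ = 108 MPa, n = 2.39
Beryllium has the lowest safety factor, n = 0.853.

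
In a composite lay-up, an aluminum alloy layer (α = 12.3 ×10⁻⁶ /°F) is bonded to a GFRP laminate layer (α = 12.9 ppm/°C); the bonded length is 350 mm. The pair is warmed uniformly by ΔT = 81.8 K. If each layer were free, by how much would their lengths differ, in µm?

265 µm

aluminum alloy: α = 12.3×10⁻⁶/°F × 9/5 = 22.1×10⁻⁶/K.
Δα = |22.1 − 12.9|×10⁻⁶/K = 9.24×10⁻⁶/K.
ΔL_mismatch = Δα·L·ΔT = 9.24×10⁻⁶ × 350.0 mm × 81.8 K = 265 µm.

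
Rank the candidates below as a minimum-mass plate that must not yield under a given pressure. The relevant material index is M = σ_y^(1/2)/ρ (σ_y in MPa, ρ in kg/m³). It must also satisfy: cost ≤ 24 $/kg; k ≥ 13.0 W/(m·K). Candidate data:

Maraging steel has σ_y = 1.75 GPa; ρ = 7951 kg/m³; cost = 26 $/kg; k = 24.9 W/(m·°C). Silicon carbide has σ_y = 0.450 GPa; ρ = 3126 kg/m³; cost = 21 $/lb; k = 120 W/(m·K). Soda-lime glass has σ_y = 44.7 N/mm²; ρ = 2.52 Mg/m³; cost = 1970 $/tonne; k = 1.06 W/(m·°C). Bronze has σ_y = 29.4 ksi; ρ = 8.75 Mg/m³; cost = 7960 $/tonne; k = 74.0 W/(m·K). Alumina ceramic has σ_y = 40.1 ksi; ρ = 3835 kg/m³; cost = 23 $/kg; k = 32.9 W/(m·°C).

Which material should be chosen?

alumina ceramic

Screen on constraints: cost ≤ 24 $/kg; k ≥ 13.0 W/(m·K). Survivors: bronze, alumina ceramic.
In SI units:
  bronze: σ_y = 202.7 MPa, ρ = 8750 kg/m³
  alumina ceramic: σ_y = 276.5 MPa, ρ = 3835 kg/m³
  alumina ceramic: M = 4.34×10⁻³
  bronze: M = 1.63×10⁻³
The maximum is for alumina ceramic.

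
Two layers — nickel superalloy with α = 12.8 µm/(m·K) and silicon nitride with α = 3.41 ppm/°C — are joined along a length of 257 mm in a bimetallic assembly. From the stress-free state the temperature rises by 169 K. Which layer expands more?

nickel superalloy

α(nickel superalloy) = 12.8×10⁻⁶/K vs α(silicon nitride) = 3.41×10⁻⁶/K.
Higher α expands more for the same ΔT: nickel superalloy.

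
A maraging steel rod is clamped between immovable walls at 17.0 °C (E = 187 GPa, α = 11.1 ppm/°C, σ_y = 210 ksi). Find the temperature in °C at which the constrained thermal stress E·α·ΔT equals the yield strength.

σ_y = 210 ksi = 1448 MPa.
E·α·ΔT = 1448 MPa ⇒ ΔT = 1448 / (187.0×10³ × 11.1×10⁻⁶) = 697.5 K.
T = 17.0 + 697.5 = 714.5 °C.

715 °C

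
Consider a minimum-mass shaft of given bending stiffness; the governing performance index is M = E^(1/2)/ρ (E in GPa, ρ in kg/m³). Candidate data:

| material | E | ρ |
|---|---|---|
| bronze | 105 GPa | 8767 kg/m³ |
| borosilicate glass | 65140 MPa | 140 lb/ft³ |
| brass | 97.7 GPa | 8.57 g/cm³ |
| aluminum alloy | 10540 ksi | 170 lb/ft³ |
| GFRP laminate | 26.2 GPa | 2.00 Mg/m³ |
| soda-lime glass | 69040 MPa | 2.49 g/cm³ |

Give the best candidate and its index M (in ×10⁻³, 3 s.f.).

borosilicate glass, M = 3.60×10⁻³

In SI units:
  bronze: E = 105.0 GPa, ρ = 8767 kg/m³
  borosilicate glass: E = 65.14 GPa, ρ = 2243 kg/m³
  brass: E = 97.70 GPa, ρ = 8570 kg/m³
  aluminum alloy: E = 72.67 GPa, ρ = 2723 kg/m³
  GFRP laminate: E = 26.20 GPa, ρ = 2000 kg/m³
  soda-lime glass: E = 69.04 GPa, ρ = 2490 kg/m³
  borosilicate glass: M = 3.60×10⁻³
  soda-lime glass: M = 3.34×10⁻³
  aluminum alloy: M = 3.13×10⁻³
  GFRP laminate: M = 2.56×10⁻³
  bronze: M = 1.17×10⁻³
  brass: M = 1.15×10⁻³
Borosilicate glass ranks first.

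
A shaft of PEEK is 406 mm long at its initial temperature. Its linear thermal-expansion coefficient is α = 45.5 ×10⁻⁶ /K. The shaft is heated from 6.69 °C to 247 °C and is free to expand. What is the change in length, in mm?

4.44 mm

ΔT = 247 − 6.69 = 240.3 K.
ΔL = α·L₀·ΔT = 45.5×10⁻⁶ × 406 mm × 240.3 K = 4.44 mm.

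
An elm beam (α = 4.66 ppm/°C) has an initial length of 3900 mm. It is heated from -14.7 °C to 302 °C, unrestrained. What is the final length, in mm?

ΔT = 302 − (-14.7) = 316.7 K.
ΔL = α·L₀·ΔT = 4.66×10⁻⁶ × 3900 mm × 316.7 K = 5.76 mm.
L = L₀ + ΔL = 3900 + 5.76 = 3905.8 mm.

3905.8 mm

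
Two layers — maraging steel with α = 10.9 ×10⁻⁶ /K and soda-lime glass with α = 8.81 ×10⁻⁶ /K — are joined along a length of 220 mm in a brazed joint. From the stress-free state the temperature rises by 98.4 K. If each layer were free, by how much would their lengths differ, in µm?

45.2 µm

Δα = |10.9 − 8.81|×10⁻⁶/K = 2.09×10⁻⁶/K.
ΔL_mismatch = Δα·L·ΔT = 2.09×10⁻⁶ × 220.0 mm × 98.4 K = 45.2 µm.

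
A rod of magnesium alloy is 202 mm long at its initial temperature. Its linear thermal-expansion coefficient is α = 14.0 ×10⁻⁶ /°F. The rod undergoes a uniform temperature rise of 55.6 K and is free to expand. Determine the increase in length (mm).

0.283 mm

Convert α: 14.0×10⁻⁶/°F × (9/5) = 25.2×10⁻⁶/K.
ΔL = α·L₀·ΔT = 25.2×10⁻⁶ × 202 mm × 55.60 K = 0.283 mm.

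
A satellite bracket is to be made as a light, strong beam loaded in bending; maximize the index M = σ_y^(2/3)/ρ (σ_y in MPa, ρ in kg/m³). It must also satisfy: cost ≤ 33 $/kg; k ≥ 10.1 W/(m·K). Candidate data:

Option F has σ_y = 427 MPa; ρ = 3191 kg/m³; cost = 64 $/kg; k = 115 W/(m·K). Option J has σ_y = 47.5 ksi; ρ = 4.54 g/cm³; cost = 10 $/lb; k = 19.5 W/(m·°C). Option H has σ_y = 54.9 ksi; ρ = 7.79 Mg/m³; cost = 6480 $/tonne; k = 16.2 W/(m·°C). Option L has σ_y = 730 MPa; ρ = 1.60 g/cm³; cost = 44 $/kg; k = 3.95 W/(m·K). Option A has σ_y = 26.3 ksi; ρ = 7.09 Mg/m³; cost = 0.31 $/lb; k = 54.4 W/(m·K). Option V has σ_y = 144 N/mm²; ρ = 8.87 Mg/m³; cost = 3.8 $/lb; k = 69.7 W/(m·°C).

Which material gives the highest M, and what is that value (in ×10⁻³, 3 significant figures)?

option J, M = 10.5×10⁻³

Screen on constraints: cost ≤ 33 $/kg; k ≥ 10.1 W/(m·K). Survivors: option J, option H, option A, option V.
After converting to SI:
  option J: σ_y = 327.5 MPa, ρ = 4540 kg/m³
  option H: σ_y = 378.5 MPa, ρ = 7790 kg/m³
  option A: σ_y = 181.3 MPa, ρ = 7090 kg/m³
  option V: σ_y = 144.0 MPa, ρ = 8870 kg/m³
  option J: M = 10.5×10⁻³
  option H: M = 6.72×10⁻³
  option A: M = 4.52×10⁻³
  option V: M = 3.10×10⁻³
Highest index: option J.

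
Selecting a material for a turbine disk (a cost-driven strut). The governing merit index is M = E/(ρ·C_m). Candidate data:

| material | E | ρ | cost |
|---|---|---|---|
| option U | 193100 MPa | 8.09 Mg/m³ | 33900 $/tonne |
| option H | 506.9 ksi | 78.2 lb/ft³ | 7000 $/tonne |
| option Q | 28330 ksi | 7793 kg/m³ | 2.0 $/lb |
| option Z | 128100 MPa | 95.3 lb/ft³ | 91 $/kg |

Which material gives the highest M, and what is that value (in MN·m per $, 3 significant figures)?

option Q, M = 5.68 MN·m per $

After converting to SI:
  option U: E = 193.1 GPa, ρ = 8090 kg/m³, cost = 33.90 $/kg
  option H: E = 3.495 GPa, ρ = 1253 kg/m³, cost = 7.000 $/kg
  option Q: E = 195.3 GPa, ρ = 7793 kg/m³, cost = 4.409 $/kg
  option Z: E = 128.1 GPa, ρ = 1527 kg/m³, cost = 91.00 $/kg
  option Q: M = 5.68 MN·m per $
  option Z: M = 0.922 MN·m per $
  option U: M = 0.704 MN·m per $
  option H: M = 0.399 MN·m per $
The maximum is for option Q.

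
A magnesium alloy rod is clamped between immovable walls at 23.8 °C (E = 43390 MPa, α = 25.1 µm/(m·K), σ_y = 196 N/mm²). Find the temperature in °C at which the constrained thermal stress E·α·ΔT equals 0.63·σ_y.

137 °C

E = 43390 MPa = 43.39 GPa.
σ_y = 196 N/mm² = 196.0 MPa.
E·α·ΔT = 123.5 MPa ⇒ ΔT = 123.5 / (43.39×10³ × 25.1×10⁻⁶) = 113.4 K.
T = 23.8 + 113.4 = 137.2 °C.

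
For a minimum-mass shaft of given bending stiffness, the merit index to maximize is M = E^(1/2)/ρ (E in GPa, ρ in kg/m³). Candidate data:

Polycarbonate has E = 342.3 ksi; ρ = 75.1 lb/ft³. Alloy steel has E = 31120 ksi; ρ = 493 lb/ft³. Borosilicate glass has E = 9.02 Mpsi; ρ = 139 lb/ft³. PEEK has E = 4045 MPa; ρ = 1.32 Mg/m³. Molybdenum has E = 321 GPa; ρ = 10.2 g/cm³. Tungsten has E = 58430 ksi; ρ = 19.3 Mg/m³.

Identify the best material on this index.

Convert each candidate to consistent units, then evaluate M:
  polycarbonate: E = 2.360 GPa, ρ = 1203 kg/m³
  alloy steel: E = 214.6 GPa, ρ = 7897 kg/m³
  borosilicate glass: E = 62.19 GPa, ρ = 2227 kg/m³
  PEEK: E = 4.045 GPa, ρ = 1320 kg/m³
  molybdenum: E = 321.0 GPa, ρ = 10200 kg/m³
  tungsten: E = 402.9 GPa, ρ = 19300 kg/m³
  borosilicate glass: M = 3.54×10⁻³
  alloy steel: M = 1.85×10⁻³
  molybdenum: M = 1.76×10⁻³
  PEEK: M = 1.52×10⁻³
  polycarbonate: M = 1.28×10⁻³
  tungsten: M = 1.04×10⁻³
The maximum is for borosilicate glass.

borosilicate glass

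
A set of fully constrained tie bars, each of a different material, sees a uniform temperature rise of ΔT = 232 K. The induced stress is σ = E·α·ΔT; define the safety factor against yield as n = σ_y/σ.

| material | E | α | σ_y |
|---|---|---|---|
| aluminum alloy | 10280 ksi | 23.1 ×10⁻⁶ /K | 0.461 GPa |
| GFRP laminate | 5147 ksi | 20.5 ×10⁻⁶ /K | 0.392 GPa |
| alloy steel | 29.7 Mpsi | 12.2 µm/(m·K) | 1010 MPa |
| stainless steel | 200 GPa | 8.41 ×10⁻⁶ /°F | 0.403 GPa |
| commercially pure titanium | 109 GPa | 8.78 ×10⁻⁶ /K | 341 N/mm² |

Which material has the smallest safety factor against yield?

stainless steel

Per material, after unit conversion:
  aluminum alloy: E = 70.88, α = 23.1, σ_y = 461.0 → σ = 380 MPa, n = 1.21
  GFRP laminate: E = 35.49, α = 20.5, σ_y = 392.0 → σ = 169 MPa, n = 2.32
  alloy steel: E = 204.8, α = 12.2, σ_y = 1010 → σ = 580 MPa, n = 1.74
  stainless steel: E = 200.0, α = 15.1, σ_y = 403.0 → σ = 702 MPa, n = 0.574
  commercially pure titanium: E = 109.0, α = 8.78, σ_y = 341.0 → σ = 222 MPa, n = 1.54
The minimum is stainless steel at n = 0.574.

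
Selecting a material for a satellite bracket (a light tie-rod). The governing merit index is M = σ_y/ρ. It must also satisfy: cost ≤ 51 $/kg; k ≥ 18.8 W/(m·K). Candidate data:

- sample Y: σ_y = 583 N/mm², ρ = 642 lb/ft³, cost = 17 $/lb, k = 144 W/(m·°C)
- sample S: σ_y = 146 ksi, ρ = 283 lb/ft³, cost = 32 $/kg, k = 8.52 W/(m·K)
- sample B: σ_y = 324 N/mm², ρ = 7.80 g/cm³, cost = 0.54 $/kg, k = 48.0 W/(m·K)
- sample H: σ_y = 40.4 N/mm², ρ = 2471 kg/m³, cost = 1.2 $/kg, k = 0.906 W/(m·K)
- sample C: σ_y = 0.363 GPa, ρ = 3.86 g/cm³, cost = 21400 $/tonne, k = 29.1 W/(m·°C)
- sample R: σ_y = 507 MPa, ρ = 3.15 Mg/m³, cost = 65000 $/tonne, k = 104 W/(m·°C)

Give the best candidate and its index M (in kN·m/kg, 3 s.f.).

sample C, M = 94.0 kN·m/kg

Screen on constraints: cost ≤ 51 $/kg; k ≥ 18.8 W/(m·K). Survivors: sample Y, sample B, sample C.
In SI units:
  sample Y: σ_y = 583.0 MPa, ρ = 10280 kg/m³
  sample B: σ_y = 324.0 MPa, ρ = 7800 kg/m³
  sample C: σ_y = 363.0 MPa, ρ = 3860 kg/m³
  sample C: M = 94.0 kN·m/kg
  sample Y: M = 56.7 kN·m/kg
  sample B: M = 41.5 kN·m/kg
Sample C has the largest M.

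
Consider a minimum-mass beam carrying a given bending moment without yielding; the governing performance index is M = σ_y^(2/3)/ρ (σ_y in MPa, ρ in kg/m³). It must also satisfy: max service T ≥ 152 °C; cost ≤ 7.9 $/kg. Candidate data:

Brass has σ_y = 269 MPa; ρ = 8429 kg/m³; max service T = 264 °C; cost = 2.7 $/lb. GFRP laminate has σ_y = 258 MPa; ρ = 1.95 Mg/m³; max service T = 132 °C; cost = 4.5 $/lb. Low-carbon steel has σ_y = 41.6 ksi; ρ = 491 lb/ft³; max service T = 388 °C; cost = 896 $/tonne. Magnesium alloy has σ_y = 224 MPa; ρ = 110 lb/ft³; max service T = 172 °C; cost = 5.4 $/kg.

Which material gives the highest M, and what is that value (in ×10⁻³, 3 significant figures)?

magnesium alloy, M = 20.9×10⁻³

Screen on constraints: max service T ≥ 152 °C; cost ≤ 7.9 $/kg. Survivors: brass, low-carbon steel, magnesium alloy.
After converting to SI:
  brass: σ_y = 269.0 MPa, ρ = 8429 kg/m³
  low-carbon steel: σ_y = 286.8 MPa, ρ = 7865 kg/m³
  magnesium alloy: σ_y = 224.0 MPa, ρ = 1762 kg/m³
  magnesium alloy: M = 20.9×10⁻³
  low-carbon steel: M = 5.53×10⁻³
  brass: M = 4.94×10⁻³
Magnesium alloy ranks first.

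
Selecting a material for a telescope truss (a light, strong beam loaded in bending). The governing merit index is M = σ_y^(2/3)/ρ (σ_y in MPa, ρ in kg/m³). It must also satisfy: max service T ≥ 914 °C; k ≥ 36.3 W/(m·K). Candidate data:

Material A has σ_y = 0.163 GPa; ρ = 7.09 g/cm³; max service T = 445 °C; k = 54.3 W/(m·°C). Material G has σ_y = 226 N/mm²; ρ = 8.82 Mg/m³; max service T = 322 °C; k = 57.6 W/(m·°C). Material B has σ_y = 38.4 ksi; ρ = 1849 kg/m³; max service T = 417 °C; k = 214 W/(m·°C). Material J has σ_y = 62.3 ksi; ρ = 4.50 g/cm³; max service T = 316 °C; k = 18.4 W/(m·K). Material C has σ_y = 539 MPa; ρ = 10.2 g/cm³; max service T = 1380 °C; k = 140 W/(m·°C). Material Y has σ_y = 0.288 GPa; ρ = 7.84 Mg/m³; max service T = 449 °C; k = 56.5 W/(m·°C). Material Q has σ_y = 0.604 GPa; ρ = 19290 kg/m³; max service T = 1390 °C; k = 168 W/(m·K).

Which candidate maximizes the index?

Screen on constraints: max service T ≥ 914 °C; k ≥ 36.3 W/(m·K). Survivors: material C, material Q.
Putting every candidate on a common basis:
  material C: σ_y = 539.0 MPa, ρ = 10200 kg/m³
  material Q: σ_y = 604.0 MPa, ρ = 19290 kg/m³
  material C: M = 6.49×10⁻³
  material Q: M = 3.70×10⁻³
Highest index: material C.

material C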